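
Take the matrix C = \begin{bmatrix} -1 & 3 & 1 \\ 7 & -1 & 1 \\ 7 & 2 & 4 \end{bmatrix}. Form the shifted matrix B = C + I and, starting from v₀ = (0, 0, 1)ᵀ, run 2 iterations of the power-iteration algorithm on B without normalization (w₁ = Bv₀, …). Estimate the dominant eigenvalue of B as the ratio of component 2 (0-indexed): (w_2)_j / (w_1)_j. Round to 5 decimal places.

μ ≈ 6.80000

B = C + I has rows (0, 3, 1); (7, 0, 1); (7, 2, 5)
w1 = Bv₀ = (0·0 + 3·0 + 1·1; 7·0 + 0·0 + 1·1; 7·0 + 2·0 + 5·1) = (1, 1, 5)
w2 = Bw1 = (0·1 + 3·1 + 1·5; 7·1 + 0·1 + 1·5; 7·1 + 2·1 + 5·5) = (8, 12, 34)
Ratio: 34/5 = 6.80000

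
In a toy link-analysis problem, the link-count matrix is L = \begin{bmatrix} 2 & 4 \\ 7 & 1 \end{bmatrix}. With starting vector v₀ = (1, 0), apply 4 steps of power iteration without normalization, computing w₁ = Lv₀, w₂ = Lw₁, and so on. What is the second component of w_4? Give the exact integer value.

w1 = Lv₀ = (2, 7)
w2 = Lw1 = (32, 21)
w3 = Lw2 = (148, 245)
w4 = Lw3 = (1276, 1281)
The requested component of w4 is 1281.

1281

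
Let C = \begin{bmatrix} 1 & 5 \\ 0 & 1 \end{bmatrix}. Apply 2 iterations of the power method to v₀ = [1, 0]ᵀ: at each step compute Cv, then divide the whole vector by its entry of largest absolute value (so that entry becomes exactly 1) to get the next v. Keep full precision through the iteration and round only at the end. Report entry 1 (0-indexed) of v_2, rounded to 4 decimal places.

0.0000

Cv0 = (1.00000, 0.00000); divide by 1.00000 → v1 = (1.00000, 0.00000)
Cv1 = (1.00000, 0.00000); divide by 1.00000 → v2 = (1.00000, 0.00000)
Requested entry of v2: 0/1 = 0.0000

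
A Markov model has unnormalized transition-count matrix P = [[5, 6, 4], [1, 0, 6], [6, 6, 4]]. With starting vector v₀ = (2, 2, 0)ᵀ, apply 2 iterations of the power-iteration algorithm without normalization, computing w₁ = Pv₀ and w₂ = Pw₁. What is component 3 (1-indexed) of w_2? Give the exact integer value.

240

w1 = Pv₀ = (22, 2, 24)
w2 = Pw1 = (218, 166, 240)
The requested component of w2 is 240.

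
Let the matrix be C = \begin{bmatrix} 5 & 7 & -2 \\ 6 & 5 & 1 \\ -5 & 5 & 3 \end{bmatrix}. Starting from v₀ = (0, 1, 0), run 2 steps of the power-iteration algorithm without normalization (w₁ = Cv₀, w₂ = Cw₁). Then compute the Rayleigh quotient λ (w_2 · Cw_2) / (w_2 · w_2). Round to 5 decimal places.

λ ≈ 11.37643

w1 = Cv₀ = (7, 5, 5)
w2 = Cw1 = (60, 72, 5)
Cw2 = (794, 725, 75)
w2·Cw2 = 60·794 + 72·725 + 5·75 = 100215; w2·w2 = 60·60 + 72·72 + 5·5 = 8809
λ ≈ 100215/8809 = 11.37643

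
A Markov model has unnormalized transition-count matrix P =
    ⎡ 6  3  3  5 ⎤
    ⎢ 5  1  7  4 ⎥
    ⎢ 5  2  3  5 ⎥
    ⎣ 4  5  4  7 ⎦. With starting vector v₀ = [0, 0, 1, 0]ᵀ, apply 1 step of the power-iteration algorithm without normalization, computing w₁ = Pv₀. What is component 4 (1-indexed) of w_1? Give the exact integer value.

w1 = Pv₀ = (6·0 + 3·0 + 3·1 + 5·0; 5·0 + 1·0 + 7·1 + 4·0; 5·0 + 2·0 + 3·1 + 5·0; 4·0 + 5·0 + 4·1 + 7·0) = (3, 7, 3, 4)
The requested component of w1 is 4.

4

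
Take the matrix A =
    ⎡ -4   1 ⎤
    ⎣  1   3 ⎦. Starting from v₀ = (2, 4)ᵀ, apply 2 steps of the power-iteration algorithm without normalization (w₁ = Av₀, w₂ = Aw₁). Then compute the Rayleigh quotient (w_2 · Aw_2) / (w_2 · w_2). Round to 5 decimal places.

w1 = Av₀ = (-4, 14)
w2 = Aw1 = (30, 38)
Aw2 = (-82, 144)
w2·Aw2 = 30·(-82) + 38·144 = 3012; w2·w2 = 30·30 + 38·38 = 2344
λ ≈ 3012/2344 = 1.28498

λ ≈ 1.28498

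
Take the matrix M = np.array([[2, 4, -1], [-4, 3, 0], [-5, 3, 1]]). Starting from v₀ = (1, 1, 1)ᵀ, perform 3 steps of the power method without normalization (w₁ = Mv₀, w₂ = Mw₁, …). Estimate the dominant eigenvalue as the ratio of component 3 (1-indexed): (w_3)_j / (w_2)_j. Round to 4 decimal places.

λ ≈ 4.5862

w1 = Mv₀ = (5, -1, -1)
w2 = Mw1 = (7, -23, -29)
w3 = Mw2 = (-49, -97, -133)
Ratio at component: -133 / -29 = 4.5862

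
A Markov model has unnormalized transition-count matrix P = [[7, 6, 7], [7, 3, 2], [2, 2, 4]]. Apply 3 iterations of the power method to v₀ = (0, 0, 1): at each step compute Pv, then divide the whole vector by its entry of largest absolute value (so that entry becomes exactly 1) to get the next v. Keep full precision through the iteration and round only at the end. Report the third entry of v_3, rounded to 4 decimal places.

0.3551

Pv0 = (7.00000, 2.00000, 4.00000); divide by 7.00000 → v1 = (1.00000, 0.28571, 0.57143)
Pv1 = (12.71429, 9.00000, 4.85714); divide by 12.71429 → v2 = (1.00000, 0.70787, 0.38202)
Pv2 = (13.92135, 9.88764, 4.94382); divide by 13.92135 → v3 = (1.00000, 0.71025, 0.35513)
Requested entry of v3: 440/1239 = 0.3551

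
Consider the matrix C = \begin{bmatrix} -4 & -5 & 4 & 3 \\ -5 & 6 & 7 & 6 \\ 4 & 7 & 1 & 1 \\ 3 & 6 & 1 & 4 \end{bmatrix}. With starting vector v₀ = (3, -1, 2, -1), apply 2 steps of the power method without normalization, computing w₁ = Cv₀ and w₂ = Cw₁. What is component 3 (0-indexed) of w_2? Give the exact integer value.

w1 = Cv₀ = (-2, -13, 6, 1)
w2 = Cw1 = (100, -20, -92, -74)
The requested component of w2 is -74.

-74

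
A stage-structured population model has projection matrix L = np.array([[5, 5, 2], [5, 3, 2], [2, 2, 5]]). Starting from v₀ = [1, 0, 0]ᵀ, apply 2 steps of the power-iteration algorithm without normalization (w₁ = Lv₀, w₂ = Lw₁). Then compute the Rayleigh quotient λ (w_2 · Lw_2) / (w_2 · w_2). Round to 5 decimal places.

10.50209

w1 = Lv₀ = (5·1 + 5·0 + 2·0; 5·1 + 3·0 + 2·0; 2·1 + 2·0 + 5·0) = (5, 5, 2)
w2 = Lw1 = (5·5 + 5·5 + 2·2; 5·5 + 3·5 + 2·2; 2·5 + 2·5 + 5·2) = (54, 44, 30)
Lw2 = (550, 462, 346)
w2·Lw2 = 54·550 + 44·462 + 30·346 = 60408; w2·w2 = 54·54 + 44·44 + 30·30 = 5752
λ ≈ 60408/5752 = 10.50209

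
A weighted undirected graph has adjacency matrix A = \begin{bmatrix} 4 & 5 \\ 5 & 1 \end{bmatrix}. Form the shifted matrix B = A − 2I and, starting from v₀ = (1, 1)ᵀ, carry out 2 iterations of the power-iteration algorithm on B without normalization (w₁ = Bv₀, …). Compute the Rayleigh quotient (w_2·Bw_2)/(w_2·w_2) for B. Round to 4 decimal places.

B = A − 2I has rows (2, 5); (5, -1)
w1 = Bv₀ = (7, 4)
w2 = Bw1 = (34, 31)
Bw2 = (223, 139)
w2·Bw2 = 11891; w2·w2 = 2117; μ ≈ 11891/2117 = 5.6169

μ ≈ 5.6169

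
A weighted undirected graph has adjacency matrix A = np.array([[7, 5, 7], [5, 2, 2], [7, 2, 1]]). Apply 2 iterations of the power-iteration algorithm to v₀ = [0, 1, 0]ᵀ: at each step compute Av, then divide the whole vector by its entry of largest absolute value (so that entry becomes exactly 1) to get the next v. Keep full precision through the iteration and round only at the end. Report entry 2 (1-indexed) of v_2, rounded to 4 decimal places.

Av0 = (5.00000, 2.00000, 2.00000); divide by 5.00000 → v1 = (1.00000, 0.40000, 0.40000)
Av1 = (11.80000, 6.60000, 8.20000); divide by 11.80000 → v2 = (1.00000, 0.55932, 0.69492)
Requested entry of v2: 33/59 = 0.5593

0.5593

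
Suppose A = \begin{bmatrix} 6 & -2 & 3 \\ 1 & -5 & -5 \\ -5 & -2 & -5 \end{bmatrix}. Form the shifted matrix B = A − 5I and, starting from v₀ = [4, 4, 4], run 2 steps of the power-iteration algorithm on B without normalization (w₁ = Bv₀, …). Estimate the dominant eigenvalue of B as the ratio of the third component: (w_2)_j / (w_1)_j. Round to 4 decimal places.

B = A − 5I has rows (1, -2, 3); (1, -10, -5); (-5, -2, -10)
w1 = Bv₀ = (1·4 + (-2)·4 + 3·4; 1·4 + (-10)·4 + (-5)·4; (-5)·4 + (-2)·4 + (-10)·4) = (8, -56, -68)
w2 = Bw1 = (1·8 + (-2)·(-56) + 3·(-68); 1·8 + (-10)·(-56) + (-5)·(-68); (-5)·8 + (-2)·(-56) + (-10)·(-68)) = (-84, 908, 752)
Ratio: 752/-68 = -11.0588

μ ≈ -11.0588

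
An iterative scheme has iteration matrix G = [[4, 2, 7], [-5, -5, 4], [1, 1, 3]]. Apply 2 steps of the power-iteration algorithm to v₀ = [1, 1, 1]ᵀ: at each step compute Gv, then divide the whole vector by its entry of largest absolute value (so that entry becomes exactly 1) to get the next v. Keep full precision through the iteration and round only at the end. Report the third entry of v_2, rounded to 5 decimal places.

Gv0 = (13.000000, -6.000000, 5.000000); divide by 13.000000 → v1 = (1.000000, -0.461538, 0.384615)
Gv1 = (5.769231, -1.153846, 1.692308); divide by 5.769231 → v2 = (1.000000, -0.200000, 0.293333)
Requested entry of v2: 22/75 = 0.29333

0.29333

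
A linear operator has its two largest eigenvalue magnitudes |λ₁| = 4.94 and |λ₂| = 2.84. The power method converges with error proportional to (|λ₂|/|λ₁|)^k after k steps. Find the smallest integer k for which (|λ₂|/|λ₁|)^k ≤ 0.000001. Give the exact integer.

|λ₂/λ₁| = 2.84/4.94 = 0.57490
Need k ≥ ln(0.000001) / ln(0.57490) = -13.8155 / -0.5536 ≈ 24.958
Smallest integer k satisfying the bound: 25

25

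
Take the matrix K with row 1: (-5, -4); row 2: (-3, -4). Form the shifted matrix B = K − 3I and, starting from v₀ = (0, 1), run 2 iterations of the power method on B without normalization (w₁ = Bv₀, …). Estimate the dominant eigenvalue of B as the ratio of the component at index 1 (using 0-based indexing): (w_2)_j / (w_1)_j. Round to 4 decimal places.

B = K − 3I has rows (-8, -4); (-3, -7)
w1 = Bv₀ = (-4, -7)
w2 = Bw1 = (60, 61)
Ratio: 61/-7 = -8.7143

-8.7143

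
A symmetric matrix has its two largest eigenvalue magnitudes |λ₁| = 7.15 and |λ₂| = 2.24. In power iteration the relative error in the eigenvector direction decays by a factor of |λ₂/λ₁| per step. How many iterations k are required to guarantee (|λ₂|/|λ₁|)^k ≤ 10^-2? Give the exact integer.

4

|λ₂/λ₁| = 2.24/7.15 = 0.31329
Need k ≥ ln(10^-2) / ln(0.31329) = -4.6052 / -1.1606 ≈ 3.968
Smallest integer k satisfying the bound: 4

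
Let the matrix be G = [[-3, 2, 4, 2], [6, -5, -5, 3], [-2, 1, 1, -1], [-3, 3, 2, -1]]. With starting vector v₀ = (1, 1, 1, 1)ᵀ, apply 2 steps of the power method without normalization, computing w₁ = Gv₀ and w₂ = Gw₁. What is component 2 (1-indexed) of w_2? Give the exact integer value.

43

w1 = Gv₀ = ((-3)·1 + 2·1 + 4·1 + 2·1; 6·1 + (-5)·1 + (-5)·1 + 3·1; (-2)·1 + 1·1 + 1·1 + (-1)·1; (-3)·1 + 3·1 + 2·1 + (-1)·1) = (5, -1, -1, 1)
w2 = Gw1 = ((-3)·5 + 2·(-1) + 4·(-1) + 2·1; 6·5 + (-5)·(-1) + (-5)·(-1) + 3·1; (-2)·5 + 1·(-1) + 1·(-1) + (-1)·1; (-3)·5 + 3·(-1) + 2·(-1) + (-1)·1) = (-19, 43, -13, -21)
The requested component of w2 is 43.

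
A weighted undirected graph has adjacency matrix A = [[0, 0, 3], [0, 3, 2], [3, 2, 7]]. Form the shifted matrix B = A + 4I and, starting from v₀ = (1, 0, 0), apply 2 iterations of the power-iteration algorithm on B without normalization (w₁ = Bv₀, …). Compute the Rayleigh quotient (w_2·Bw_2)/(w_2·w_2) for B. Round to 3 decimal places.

B = A + 4I has rows (4, 0, 3); (0, 7, 2); (3, 2, 11)
w1 = Bv₀ = (4·1 + 0·0 + 3·0; 0·1 + 7·0 + 2·0; 3·1 + 2·0 + 11·0) = (4, 0, 3)
w2 = Bw1 = (4·4 + 0·0 + 3·3; 0·4 + 7·0 + 2·3; 3·4 + 2·0 + 11·3) = (25, 6, 45)
Bw2 = (235, 132, 582)
w2·Bw2 = 32857; w2·w2 = 2686; μ ≈ 32857/2686 = 12.233

12.233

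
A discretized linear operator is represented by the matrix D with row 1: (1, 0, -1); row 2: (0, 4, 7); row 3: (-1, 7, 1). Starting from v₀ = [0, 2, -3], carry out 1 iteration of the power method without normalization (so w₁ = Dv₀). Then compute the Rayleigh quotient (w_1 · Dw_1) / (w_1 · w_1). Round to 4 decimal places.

w1 = Dv₀ = (1·0 + 0·2 + (-1)·(-3); 0·0 + 4·2 + 7·(-3); (-1)·0 + 7·2 + 1·(-3)) = (3, -13, 11)
Dw1 = (-8, 25, -83)
w1·Dw1 = 3·(-8) + (-13)·25 + 11·(-83) = -1262; w1·w1 = 3·3 + (-13)·(-13) + 11·11 = 299
λ ≈ -1262/299 = -4.2207

λ ≈ -4.2207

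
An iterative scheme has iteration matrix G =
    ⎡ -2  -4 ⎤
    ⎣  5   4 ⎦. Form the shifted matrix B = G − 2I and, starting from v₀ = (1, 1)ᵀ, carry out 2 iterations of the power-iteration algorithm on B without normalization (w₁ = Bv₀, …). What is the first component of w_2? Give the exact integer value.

B = G − 2I has rows (-4, -4); (5, 2)
w1 = Bv₀ = (-8, 7)
w2 = Bw1 = (4, -26)
Requested component of w2: 4

4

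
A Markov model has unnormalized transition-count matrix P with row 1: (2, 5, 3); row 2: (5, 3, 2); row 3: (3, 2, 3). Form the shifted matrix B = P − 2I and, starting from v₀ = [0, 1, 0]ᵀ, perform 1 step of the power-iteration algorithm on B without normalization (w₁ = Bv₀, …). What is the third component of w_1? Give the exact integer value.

2

B = P − 2I has rows (0, 5, 3); (5, 1, 2); (3, 2, 1)
w1 = Bv₀ = (5, 1, 2)
Requested component of w1: 2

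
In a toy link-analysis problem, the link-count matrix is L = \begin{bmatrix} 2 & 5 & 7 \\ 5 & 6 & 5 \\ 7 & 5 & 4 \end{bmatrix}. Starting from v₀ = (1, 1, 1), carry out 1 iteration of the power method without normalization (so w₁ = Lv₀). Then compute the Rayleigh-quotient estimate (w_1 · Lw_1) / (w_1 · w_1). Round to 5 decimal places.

λ ≈ 15.37853

w1 = Lv₀ = (14, 16, 16)
Lw1 = (220, 246, 242)
w1·Lw1 = 14·220 + 16·246 + 16·242 = 10888; w1·w1 = 14·14 + 16·16 + 16·16 = 708
λ ≈ 10888/708 = 15.37853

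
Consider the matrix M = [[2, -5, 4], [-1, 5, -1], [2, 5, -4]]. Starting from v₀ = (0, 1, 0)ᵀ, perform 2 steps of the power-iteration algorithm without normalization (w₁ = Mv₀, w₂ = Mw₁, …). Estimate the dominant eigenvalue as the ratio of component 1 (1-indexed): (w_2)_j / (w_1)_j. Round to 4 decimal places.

3.0000

w1 = Mv₀ = (2·0 + (-5)·1 + 4·0; (-1)·0 + 5·1 + (-1)·0; 2·0 + 5·1 + (-4)·0) = (-5, 5, 5)
w2 = Mw1 = (2·(-5) + (-5)·5 + 4·5; (-1)·(-5) + 5·5 + (-1)·5; 2·(-5) + 5·5 + (-4)·5) = (-15, 25, -5)
Ratio at component: -15 / -5 = 3.0000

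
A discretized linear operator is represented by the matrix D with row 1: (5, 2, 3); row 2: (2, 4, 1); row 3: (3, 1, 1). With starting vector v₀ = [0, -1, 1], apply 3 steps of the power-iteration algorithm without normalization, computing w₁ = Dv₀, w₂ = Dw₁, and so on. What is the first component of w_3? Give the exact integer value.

w1 = Dv₀ = (5·0 + 2·(-1) + 3·1; 2·0 + 4·(-1) + 1·1; 3·0 + 1·(-1) + 1·1) = (1, -3, 0)
w2 = Dw1 = (5·1 + 2·(-3) + 3·0; 2·1 + 4·(-3) + 1·0; 3·1 + 1·(-3) + 1·0) = (-1, -10, 0)
w3 = Dw2 = (-25, -42, -13)
The requested component of w3 is -25.

-25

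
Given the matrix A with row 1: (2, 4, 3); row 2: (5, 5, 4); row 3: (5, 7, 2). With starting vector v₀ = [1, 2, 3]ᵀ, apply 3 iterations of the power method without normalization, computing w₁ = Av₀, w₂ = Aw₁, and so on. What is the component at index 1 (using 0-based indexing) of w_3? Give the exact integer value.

4091

w1 = Av₀ = (19, 27, 25)
w2 = Aw1 = (221, 330, 334)
w3 = Aw2 = (2764, 4091, 4083)
The requested component of w3 is 4091.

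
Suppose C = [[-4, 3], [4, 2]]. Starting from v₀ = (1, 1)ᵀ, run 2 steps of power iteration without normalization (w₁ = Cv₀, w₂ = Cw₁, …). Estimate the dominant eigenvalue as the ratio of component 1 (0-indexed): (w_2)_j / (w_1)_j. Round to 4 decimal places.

w1 = Cv₀ = (-1, 6)
w2 = Cw1 = (22, 8)
Ratio at component: 8 / 6 = 1.3333

λ ≈ 1.3333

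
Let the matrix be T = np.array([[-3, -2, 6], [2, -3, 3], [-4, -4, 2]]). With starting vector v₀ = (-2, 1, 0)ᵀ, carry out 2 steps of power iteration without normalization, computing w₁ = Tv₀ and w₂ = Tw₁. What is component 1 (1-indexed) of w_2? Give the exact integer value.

w1 = Tv₀ = (4, -7, 4)
w2 = Tw1 = (26, 41, 20)
The requested component of w2 is 26.

26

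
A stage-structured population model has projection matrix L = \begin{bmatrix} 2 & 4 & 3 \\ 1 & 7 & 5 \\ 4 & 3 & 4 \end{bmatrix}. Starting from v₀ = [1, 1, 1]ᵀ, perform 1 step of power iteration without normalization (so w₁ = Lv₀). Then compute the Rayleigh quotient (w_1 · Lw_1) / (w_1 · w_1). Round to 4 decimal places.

w1 = Lv₀ = (9, 13, 11)
Lw1 = (103, 155, 119)
w1·Lw1 = 9·103 + 13·155 + 11·119 = 4251; w1·w1 = 9·9 + 13·13 + 11·11 = 371
λ ≈ 4251/371 = 11.4582

11.4582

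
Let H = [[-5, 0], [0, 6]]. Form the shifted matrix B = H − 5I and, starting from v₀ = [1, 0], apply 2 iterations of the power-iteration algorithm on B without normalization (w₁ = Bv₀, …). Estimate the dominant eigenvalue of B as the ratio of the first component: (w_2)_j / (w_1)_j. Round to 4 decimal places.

-10.0000

B = H − 5I has rows (-10, 0); (0, 1)
w1 = Bv₀ = ((-10)·1 + 0·0; 0·1 + 1·0) = (-10, 0)
w2 = Bw1 = ((-10)·(-10) + 0·0; 0·(-10) + 1·0) = (100, 0)
Ratio: 100/-10 = -10.0000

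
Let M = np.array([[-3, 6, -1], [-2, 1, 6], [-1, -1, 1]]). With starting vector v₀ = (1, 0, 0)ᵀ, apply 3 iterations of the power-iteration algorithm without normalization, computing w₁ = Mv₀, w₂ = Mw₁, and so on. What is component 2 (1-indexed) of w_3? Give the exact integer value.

26

w1 = Mv₀ = (-3, -2, -1)
w2 = Mw1 = (-2, -2, 4)
w3 = Mw2 = (-10, 26, 8)
The requested component of w3 is 26.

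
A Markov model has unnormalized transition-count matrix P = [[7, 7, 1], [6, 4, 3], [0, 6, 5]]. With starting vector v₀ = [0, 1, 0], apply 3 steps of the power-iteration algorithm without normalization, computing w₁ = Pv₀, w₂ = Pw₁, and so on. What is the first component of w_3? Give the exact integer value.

w1 = Pv₀ = (7·0 + 7·1 + 1·0; 6·0 + 4·1 + 3·0; 0·0 + 6·1 + 5·0) = (7, 4, 6)
w2 = Pw1 = (7·7 + 7·4 + 1·6; 6·7 + 4·4 + 3·6; 0·7 + 6·4 + 5·6) = (83, 76, 54)
w3 = Pw2 = (1167, 964, 726)
The requested component of w3 is 1167.

1167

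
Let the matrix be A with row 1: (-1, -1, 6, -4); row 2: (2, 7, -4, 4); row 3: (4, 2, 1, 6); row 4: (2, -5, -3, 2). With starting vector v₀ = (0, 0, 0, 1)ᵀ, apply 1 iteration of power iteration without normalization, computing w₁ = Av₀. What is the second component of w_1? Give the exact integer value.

4

w1 = Av₀ = (-4, 4, 6, 2)
The requested component of w1 is 4.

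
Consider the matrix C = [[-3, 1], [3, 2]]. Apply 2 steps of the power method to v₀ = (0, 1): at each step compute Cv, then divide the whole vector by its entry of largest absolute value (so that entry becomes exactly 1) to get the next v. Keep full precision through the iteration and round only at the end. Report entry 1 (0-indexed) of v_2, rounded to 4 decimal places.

1.0000

Cv0 = (1.00000, 2.00000); divide by 2.00000 → v1 = (0.50000, 1.00000)
Cv1 = (-0.50000, 3.50000); divide by 3.50000 → v2 = (-0.14286, 1.00000)
Requested entry of v2: 7/7 = 1.0000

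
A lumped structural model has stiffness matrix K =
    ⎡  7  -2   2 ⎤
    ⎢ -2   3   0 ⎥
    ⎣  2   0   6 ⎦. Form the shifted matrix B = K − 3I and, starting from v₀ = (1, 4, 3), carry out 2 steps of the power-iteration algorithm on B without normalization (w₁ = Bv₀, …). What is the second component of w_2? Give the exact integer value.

B = K − 3I has rows (4, -2, 2); (-2, 0, 0); (2, 0, 3)
w1 = Bv₀ = (4·1 + (-2)·4 + 2·3; (-2)·1 + 0·4 + 0·3; 2·1 + 0·4 + 3·3) = (2, -2, 11)
w2 = Bw1 = (4·2 + (-2)·(-2) + 2·11; (-2)·2 + 0·(-2) + 0·11; 2·2 + 0·(-2) + 3·11) = (34, -4, 37)
Requested component of w2: -4

-4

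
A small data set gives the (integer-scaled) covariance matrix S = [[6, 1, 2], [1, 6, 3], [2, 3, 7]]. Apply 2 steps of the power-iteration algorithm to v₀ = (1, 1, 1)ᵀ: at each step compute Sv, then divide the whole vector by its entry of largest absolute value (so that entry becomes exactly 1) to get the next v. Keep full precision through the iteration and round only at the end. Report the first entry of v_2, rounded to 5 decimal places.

0.66667

Sv0 = (9.000000, 10.000000, 12.000000); divide by 12.000000 → v1 = (0.750000, 0.833333, 1.000000)
Sv1 = (7.333333, 8.750000, 11.000000); divide by 11.000000 → v2 = (0.666667, 0.795455, 1.000000)
Requested entry of v2: 88/132 = 0.66667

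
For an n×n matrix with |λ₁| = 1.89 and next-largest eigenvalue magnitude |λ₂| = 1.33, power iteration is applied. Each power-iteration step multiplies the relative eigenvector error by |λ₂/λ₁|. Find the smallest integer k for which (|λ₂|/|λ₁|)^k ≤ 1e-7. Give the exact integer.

46

|λ₂/λ₁| = 1.33/1.89 = 0.70370
Need k ≥ ln(1e-7) / ln(0.70370) = -16.1181 / -0.3514 ≈ 45.869
Smallest integer k satisfying the bound: 46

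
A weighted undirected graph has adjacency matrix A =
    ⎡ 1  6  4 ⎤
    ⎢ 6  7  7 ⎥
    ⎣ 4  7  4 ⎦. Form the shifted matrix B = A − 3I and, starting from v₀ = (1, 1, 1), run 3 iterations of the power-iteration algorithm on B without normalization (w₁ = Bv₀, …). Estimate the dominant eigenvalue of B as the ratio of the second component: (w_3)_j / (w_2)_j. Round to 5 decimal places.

μ ≈ 13.72500

B = A − 3I has rows (-2, 6, 4); (6, 4, 7); (4, 7, 1)
w1 = Bv₀ = (8, 17, 12)
w2 = Bw1 = (134, 200, 163)
w3 = Bw2 = (1584, 2745, 2099)
Ratio: 2745/200 = 13.72500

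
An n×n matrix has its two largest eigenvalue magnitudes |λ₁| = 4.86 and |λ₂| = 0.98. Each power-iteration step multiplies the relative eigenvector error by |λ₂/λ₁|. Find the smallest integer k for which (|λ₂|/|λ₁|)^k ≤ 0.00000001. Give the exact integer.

12

|λ₂/λ₁| = 0.98/4.86 = 0.20165
Need k ≥ ln(0.00000001) / ln(0.20165) = -18.4207 / -1.6012 ≈ 11.504
Smallest integer k satisfying the bound: 12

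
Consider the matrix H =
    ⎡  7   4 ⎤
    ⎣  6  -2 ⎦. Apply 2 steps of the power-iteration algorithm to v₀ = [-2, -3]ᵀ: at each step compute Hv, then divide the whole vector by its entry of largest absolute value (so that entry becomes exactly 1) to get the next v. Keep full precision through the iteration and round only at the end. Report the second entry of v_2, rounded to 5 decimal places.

Hv0 = (-26.000000, -6.000000); divide by -26.000000 → v1 = (1.000000, 0.230769)
Hv1 = (7.923077, 5.538462); divide by 7.923077 → v2 = (1.000000, 0.699029)
Requested entry of v2: -144/-206 = 0.69903

0.69903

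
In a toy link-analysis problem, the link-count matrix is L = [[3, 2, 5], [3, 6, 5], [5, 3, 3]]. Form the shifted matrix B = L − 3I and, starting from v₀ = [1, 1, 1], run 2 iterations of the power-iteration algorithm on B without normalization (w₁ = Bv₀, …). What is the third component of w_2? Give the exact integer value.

B = L − 3I has rows (0, 2, 5); (3, 3, 5); (5, 3, 0)
w1 = Bv₀ = (7, 11, 8)
w2 = Bw1 = (62, 94, 68)
Requested component of w2: 68

68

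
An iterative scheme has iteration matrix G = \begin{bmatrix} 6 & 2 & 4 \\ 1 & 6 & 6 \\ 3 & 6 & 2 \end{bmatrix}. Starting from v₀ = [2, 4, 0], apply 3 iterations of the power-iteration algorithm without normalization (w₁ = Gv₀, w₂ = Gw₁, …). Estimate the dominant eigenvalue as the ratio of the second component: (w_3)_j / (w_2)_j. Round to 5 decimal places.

11.47191

w1 = Gv₀ = (20, 26, 30)
w2 = Gw1 = (292, 356, 276)
w3 = Gw2 = (3568, 4084, 3564)
Ratio at component: 4084 / 356 = 11.47191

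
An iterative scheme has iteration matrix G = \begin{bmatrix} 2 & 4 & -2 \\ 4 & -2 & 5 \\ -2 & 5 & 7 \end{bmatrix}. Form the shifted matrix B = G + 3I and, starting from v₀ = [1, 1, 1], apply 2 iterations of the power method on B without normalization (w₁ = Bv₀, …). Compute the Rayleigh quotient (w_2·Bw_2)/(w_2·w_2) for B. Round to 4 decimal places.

B = G + 3I has rows (5, 4, -2); (4, 1, 5); (-2, 5, 10)
w1 = Bv₀ = (7, 10, 13)
w2 = Bw1 = (49, 103, 166)
Bw2 = (325, 1129, 2077)
w2·Bw2 = 476994; w2·w2 = 40566; μ ≈ 476994/40566 = 11.7585

11.7585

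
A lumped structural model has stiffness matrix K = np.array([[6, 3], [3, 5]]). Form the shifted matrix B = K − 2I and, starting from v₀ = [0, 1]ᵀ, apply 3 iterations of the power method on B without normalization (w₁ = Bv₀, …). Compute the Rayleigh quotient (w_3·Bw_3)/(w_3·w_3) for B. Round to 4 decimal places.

B = K − 2I has rows (4, 3); (3, 3)
w1 = Bv₀ = (4·0 + 3·1; 3·0 + 3·1) = (3, 3)
w2 = Bw1 = (4·3 + 3·3; 3·3 + 3·3) = (21, 18)
w3 = Bw2 = (138, 117)
Bw3 = (903, 765)
w3·Bw3 = 214119; w3·w3 = 32733; μ ≈ 214119/32733 = 6.5414

μ ≈ 6.5414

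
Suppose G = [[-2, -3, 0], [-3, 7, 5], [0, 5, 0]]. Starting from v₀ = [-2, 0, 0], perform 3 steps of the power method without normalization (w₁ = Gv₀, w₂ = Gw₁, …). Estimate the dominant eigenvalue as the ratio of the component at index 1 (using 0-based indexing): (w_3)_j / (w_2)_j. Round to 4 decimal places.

λ ≈ 14.6000

w1 = Gv₀ = (4, 6, 0)
w2 = Gw1 = (-26, 30, 30)
w3 = Gw2 = (-38, 438, 150)
Ratio at component: 438 / 30 = 14.6000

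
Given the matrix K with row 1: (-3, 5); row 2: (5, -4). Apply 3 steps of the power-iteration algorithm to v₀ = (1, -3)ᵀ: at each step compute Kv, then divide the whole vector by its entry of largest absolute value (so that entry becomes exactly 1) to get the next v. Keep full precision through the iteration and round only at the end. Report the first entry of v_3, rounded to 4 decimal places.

-0.9096

Kv0 = (-18.00000, 17.00000); divide by -18.00000 → v1 = (1.00000, -0.94444)
Kv1 = (-7.72222, 8.77778); divide by 8.77778 → v2 = (-0.87975, 1.00000)
Kv2 = (7.63924, -8.39873); divide by -8.39873 → v3 = (-0.90957, 1.00000)
Requested entry of v3: -1207/1327 = -0.9096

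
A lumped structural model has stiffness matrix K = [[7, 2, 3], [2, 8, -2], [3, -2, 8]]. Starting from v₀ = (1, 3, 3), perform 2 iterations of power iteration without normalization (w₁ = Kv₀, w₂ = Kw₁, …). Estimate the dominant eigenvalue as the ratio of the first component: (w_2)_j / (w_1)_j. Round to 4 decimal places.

w1 = Kv₀ = (7·1 + 2·3 + 3·3; 2·1 + 8·3 + (-2)·3; 3·1 + (-2)·3 + 8·3) = (22, 20, 21)
w2 = Kw1 = (7·22 + 2·20 + 3·21; 2·22 + 8·20 + (-2)·21; 3·22 + (-2)·20 + 8·21) = (257, 162, 194)
Ratio at component: 257 / 22 = 11.6818

11.6818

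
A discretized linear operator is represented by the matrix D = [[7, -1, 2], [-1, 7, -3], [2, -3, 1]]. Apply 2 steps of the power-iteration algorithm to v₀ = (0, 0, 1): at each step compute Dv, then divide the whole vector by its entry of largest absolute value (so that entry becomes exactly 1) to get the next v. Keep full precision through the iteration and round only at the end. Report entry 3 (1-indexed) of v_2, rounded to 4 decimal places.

-0.5385

Dv0 = (2.00000, -3.00000, 1.00000); divide by -3.00000 → v1 = (-0.66667, 1.00000, -0.33333)
Dv1 = (-6.33333, 8.66667, -4.66667); divide by 8.66667 → v2 = (-0.73077, 1.00000, -0.53846)
Requested entry of v2: 14/-26 = -0.5385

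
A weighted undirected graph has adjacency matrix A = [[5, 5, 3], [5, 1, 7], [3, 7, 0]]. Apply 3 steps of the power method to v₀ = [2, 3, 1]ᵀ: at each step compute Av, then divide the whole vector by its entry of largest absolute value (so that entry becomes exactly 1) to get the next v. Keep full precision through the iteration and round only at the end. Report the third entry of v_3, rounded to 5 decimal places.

Av0 = (28.000000, 20.000000, 27.000000); divide by 28.000000 → v1 = (1.000000, 0.714286, 0.964286)
Av1 = (11.464286, 12.464286, 8.000000); divide by 12.464286 → v2 = (0.919771, 1.000000, 0.641834)
Av2 = (11.524355, 10.091691, 9.759312); divide by 11.524355 → v3 = (1.000000, 0.875684, 0.846842)
Requested entry of v3: 3406/4022 = 0.84684

0.84684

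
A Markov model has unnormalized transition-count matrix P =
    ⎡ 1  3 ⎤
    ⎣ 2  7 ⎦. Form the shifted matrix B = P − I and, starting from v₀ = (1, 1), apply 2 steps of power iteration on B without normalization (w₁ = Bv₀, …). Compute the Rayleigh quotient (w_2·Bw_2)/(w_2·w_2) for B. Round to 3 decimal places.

B = P − I has rows (0, 3); (2, 6)
w1 = Bv₀ = (0·1 + 3·1; 2·1 + 6·1) = (3, 8)
w2 = Bw1 = (0·3 + 3·8; 2·3 + 6·8) = (24, 54)
Bw2 = (162, 372)
w2·Bw2 = 23976; w2·w2 = 3492; μ ≈ 23976/3492 = 6.866

μ ≈ 6.866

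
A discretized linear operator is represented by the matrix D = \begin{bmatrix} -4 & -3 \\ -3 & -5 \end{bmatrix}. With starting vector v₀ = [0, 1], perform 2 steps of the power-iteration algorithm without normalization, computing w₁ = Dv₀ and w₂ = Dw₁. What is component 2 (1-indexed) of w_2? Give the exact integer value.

34

w1 = Dv₀ = (-3, -5)
w2 = Dw1 = (27, 34)
The requested component of w2 is 34.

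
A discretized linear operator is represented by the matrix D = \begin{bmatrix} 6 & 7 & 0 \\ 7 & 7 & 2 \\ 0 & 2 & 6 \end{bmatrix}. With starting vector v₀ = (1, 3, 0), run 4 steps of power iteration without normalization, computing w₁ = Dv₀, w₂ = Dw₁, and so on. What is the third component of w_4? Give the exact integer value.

w1 = Dv₀ = (27, 28, 6)
w2 = Dw1 = (358, 397, 92)
w3 = Dw2 = (4927, 5469, 1346)
w4 = Dw3 = (67845, 75464, 19014)
The requested component of w4 is 19014.

19014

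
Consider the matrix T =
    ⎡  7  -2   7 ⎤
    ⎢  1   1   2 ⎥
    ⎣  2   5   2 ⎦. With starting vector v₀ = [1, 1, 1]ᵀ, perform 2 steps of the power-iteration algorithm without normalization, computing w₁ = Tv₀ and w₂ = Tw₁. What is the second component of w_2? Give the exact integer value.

w1 = Tv₀ = (7·1 + (-2)·1 + 7·1; 1·1 + 1·1 + 2·1; 2·1 + 5·1 + 2·1) = (12, 4, 9)
w2 = Tw1 = (7·12 + (-2)·4 + 7·9; 1·12 + 1·4 + 2·9; 2·12 + 5·4 + 2·9) = (139, 34, 62)
The requested component of w2 is 34.

34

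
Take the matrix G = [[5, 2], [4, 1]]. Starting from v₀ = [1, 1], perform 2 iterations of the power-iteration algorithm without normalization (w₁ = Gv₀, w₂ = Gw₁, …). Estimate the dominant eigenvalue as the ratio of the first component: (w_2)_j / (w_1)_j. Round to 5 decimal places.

w1 = Gv₀ = (5·1 + 2·1; 4·1 + 1·1) = (7, 5)
w2 = Gw1 = (5·7 + 2·5; 4·7 + 1·5) = (45, 33)
Ratio at component: 45 / 7 = 6.42857

λ ≈ 6.42857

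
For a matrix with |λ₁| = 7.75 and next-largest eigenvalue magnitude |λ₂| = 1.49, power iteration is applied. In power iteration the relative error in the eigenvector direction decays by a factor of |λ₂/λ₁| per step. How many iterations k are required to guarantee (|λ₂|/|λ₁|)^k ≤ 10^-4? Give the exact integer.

|λ₂/λ₁| = 1.49/7.75 = 0.19226
Need k ≥ ln(10^-4) / ln(0.19226) = -9.2103 / -1.6489 ≈ 5.586
Smallest integer k satisfying the bound: 6

6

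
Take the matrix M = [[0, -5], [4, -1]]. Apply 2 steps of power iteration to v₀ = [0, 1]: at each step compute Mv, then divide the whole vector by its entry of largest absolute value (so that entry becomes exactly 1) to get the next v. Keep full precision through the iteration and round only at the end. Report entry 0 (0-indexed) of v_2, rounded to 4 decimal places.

-0.2632

Mv0 = (-5.00000, -1.00000); divide by -5.00000 → v1 = (1.00000, 0.20000)
Mv1 = (-1.00000, 3.80000); divide by 3.80000 → v2 = (-0.26316, 1.00000)
Requested entry of v2: 5/-19 = -0.2632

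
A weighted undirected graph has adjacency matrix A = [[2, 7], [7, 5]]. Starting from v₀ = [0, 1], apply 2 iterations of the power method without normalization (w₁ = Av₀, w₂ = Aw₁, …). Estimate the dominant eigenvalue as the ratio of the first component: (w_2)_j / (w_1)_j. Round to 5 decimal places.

w1 = Av₀ = (2·0 + 7·1; 7·0 + 5·1) = (7, 5)
w2 = Aw1 = (2·7 + 7·5; 7·7 + 5·5) = (49, 74)
Ratio at component: 49 / 7 = 7.00000

λ ≈ 7.00000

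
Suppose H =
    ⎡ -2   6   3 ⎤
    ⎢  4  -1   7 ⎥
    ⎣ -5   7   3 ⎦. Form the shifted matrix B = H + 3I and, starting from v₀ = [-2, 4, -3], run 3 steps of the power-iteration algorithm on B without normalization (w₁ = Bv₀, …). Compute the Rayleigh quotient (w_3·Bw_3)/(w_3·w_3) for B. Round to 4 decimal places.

B = H + 3I has rows (1, 6, 3); (4, 2, 7); (-5, 7, 6)
w1 = Bv₀ = (13, -21, 20)
w2 = Bw1 = (-53, 150, -92)
w3 = Bw2 = (571, -556, 763)
Bw3 = (-476, 6513, -2169)
w3·Bw3 = -5547971; w3·w3 = 1217346; μ ≈ -5547971/1217346 = -4.5574

μ ≈ -4.5574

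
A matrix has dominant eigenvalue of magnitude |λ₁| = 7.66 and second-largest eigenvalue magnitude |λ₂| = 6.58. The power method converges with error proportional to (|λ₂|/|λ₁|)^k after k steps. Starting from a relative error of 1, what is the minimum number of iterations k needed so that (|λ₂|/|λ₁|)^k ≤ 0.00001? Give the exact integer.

|λ₂/λ₁| = 6.58/7.66 = 0.85901
Need k ≥ ln(0.00001) / ln(0.85901) = -11.5129 / -0.1520 ≈ 75.754
Smallest integer k satisfying the bound: 76

76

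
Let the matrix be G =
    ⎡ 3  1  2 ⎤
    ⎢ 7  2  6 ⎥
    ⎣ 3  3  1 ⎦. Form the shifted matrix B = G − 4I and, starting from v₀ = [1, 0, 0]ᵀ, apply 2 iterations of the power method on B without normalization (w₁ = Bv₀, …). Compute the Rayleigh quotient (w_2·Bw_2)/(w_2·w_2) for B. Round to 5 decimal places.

B = G − 4I has rows (-1, 1, 2); (7, -2, 6); (3, 3, -3)
w1 = Bv₀ = ((-1)·1 + 1·0 + 2·0; 7·1 + (-2)·0 + 6·0; 3·1 + 3·0 + (-3)·0) = (-1, 7, 3)
w2 = Bw1 = ((-1)·(-1) + 1·7 + 2·3; 7·(-1) + (-2)·7 + 6·3; 3·(-1) + 3·7 + (-3)·3) = (14, -3, 9)
Bw2 = (1, 158, 6)
w2·Bw2 = -406; w2·w2 = 286; μ ≈ -406/286 = -1.41958

-1.41958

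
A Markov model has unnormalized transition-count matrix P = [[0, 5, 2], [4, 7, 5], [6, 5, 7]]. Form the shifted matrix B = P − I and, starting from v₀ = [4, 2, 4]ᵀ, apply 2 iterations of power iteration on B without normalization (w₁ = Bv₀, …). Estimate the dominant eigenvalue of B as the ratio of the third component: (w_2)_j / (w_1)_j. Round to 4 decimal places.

11.5862

B = P − I has rows (-1, 5, 2); (4, 6, 5); (6, 5, 6)
w1 = Bv₀ = (14, 48, 58)
w2 = Bw1 = (342, 634, 672)
Ratio: 672/58 = 11.5862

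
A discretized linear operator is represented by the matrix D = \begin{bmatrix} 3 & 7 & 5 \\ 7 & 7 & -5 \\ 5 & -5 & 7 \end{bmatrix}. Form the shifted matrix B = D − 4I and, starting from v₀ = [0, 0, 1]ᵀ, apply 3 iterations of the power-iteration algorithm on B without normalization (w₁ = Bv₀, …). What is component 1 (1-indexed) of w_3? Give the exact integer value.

355

B = D − 4I has rows (-1, 7, 5); (7, 3, -5); (5, -5, 3)
w1 = Bv₀ = ((-1)·0 + 7·0 + 5·1; 7·0 + 3·0 + (-5)·1; 5·0 + (-5)·0 + 3·1) = (5, -5, 3)
w2 = Bw1 = ((-1)·5 + 7·(-5) + 5·3; 7·5 + 3·(-5) + (-5)·3; 5·5 + (-5)·(-5) + 3·3) = (-25, 5, 59)
w3 = Bw2 = (355, -455, 27)
Requested component of w3: 355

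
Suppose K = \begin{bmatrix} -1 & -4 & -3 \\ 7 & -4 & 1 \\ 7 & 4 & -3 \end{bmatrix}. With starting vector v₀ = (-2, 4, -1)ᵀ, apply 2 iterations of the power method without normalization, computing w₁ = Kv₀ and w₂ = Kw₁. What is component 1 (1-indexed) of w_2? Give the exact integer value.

w1 = Kv₀ = ((-1)·(-2) + (-4)·4 + (-3)·(-1); 7·(-2) + (-4)·4 + 1·(-1); 7·(-2) + 4·4 + (-3)·(-1)) = (-11, -31, 5)
w2 = Kw1 = ((-1)·(-11) + (-4)·(-31) + (-3)·5; 7·(-11) + (-4)·(-31) + 1·5; 7·(-11) + 4·(-31) + (-3)·5) = (120, 52, -216)
The requested component of w2 is 120.

120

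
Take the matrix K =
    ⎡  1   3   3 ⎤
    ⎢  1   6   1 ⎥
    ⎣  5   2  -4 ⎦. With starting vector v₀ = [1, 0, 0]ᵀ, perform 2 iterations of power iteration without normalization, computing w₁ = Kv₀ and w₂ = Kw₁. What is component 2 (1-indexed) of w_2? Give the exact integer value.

w1 = Kv₀ = (1·1 + 3·0 + 3·0; 1·1 + 6·0 + 1·0; 5·1 + 2·0 + (-4)·0) = (1, 1, 5)
w2 = Kw1 = (1·1 + 3·1 + 3·5; 1·1 + 6·1 + 1·5; 5·1 + 2·1 + (-4)·5) = (19, 12, -13)
The requested component of w2 is 12.

12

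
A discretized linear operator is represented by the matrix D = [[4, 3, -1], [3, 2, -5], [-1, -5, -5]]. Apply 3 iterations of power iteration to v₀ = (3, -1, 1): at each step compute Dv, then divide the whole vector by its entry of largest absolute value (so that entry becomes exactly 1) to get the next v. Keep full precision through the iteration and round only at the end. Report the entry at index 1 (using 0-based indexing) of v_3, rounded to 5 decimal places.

0.75676

Dv0 = (8.000000, 2.000000, -3.000000); divide by 8.000000 → v1 = (1.000000, 0.250000, -0.375000)
Dv1 = (5.125000, 5.375000, -0.375000); divide by 5.375000 → v2 = (0.953488, 1.000000, -0.069767)
Dv2 = (6.883721, 5.209302, -5.604651); divide by 6.883721 → v3 = (1.000000, 0.756757, -0.814189)
Requested entry of v3: 224/296 = 0.75676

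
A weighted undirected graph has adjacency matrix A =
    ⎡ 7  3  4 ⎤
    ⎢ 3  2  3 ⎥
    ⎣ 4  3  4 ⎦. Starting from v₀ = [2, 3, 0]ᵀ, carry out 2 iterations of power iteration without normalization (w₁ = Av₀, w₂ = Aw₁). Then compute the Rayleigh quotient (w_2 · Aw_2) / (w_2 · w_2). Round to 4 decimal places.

11.5982

w1 = Av₀ = (7·2 + 3·3 + 4·0; 3·2 + 2·3 + 3·0; 4·2 + 3·3 + 4·0) = (23, 12, 17)
w2 = Aw1 = (7·23 + 3·12 + 4·17; 3·23 + 2·12 + 3·17; 4·23 + 3·12 + 4·17) = (265, 144, 196)
Aw2 = (3071, 1671, 2276)
w2·Aw2 = 265·3071 + 144·1671 + 196·2276 = 1500535; w2·w2 = 265·265 + 144·144 + 196·196 = 129377
λ ≈ 1500535/129377 = 11.5982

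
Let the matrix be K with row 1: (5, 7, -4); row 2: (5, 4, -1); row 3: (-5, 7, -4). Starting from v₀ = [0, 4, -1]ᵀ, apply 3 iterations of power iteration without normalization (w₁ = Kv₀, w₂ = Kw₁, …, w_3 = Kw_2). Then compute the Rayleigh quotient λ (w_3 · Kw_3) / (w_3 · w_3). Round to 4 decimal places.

w1 = Kv₀ = (32, 17, 32)
w2 = Kw1 = (151, 196, -169)
w3 = Kw2 = (2803, 1708, 1293)
Kw3 = (20799, 19554, -7231)
w3·Kw3 = 2803·20799 + 1708·19554 + 1293·(-7231) = 82348146; w3·w3 = 2803·2803 + 1708·1708 + 1293·1293 = 12445922
λ ≈ 82348146/12445922 = 6.6165

λ ≈ 6.6165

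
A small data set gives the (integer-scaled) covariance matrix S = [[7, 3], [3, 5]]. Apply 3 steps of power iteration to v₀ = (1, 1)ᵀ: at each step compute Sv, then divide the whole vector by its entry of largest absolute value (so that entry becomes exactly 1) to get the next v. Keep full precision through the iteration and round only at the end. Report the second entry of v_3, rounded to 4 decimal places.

0.7281

Sv0 = (10.00000, 8.00000); divide by 10.00000 → v1 = (1.00000, 0.80000)
Sv1 = (9.40000, 7.00000); divide by 9.40000 → v2 = (1.00000, 0.74468)
Sv2 = (9.23404, 6.72340); divide by 9.23404 → v3 = (1.00000, 0.72811)
Requested entry of v3: 632/868 = 0.7281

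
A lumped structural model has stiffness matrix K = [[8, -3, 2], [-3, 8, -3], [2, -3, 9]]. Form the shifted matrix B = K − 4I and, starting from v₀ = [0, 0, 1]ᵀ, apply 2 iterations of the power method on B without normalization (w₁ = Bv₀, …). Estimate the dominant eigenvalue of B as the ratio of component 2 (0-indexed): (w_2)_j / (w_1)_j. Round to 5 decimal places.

μ ≈ 7.60000

B = K − 4I has rows (4, -3, 2); (-3, 4, -3); (2, -3, 5)
w1 = Bv₀ = (2, -3, 5)
w2 = Bw1 = (27, -33, 38)
Ratio: 38/5 = 7.60000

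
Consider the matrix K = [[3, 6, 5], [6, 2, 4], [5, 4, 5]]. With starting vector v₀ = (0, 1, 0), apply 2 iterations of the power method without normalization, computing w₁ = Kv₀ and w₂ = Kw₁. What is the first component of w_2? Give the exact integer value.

50

w1 = Kv₀ = (3·0 + 6·1 + 5·0; 6·0 + 2·1 + 4·0; 5·0 + 4·1 + 5·0) = (6, 2, 4)
w2 = Kw1 = (3·6 + 6·2 + 5·4; 6·6 + 2·2 + 4·4; 5·6 + 4·2 + 5·4) = (50, 56, 58)
The requested component of w2 is 50.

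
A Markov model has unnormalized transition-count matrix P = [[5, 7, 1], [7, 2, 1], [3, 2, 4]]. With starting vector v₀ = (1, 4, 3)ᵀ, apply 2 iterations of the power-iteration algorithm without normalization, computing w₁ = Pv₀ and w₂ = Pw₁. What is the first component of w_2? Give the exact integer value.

329

w1 = Pv₀ = (5·1 + 7·4 + 1·3; 7·1 + 2·4 + 1·3; 3·1 + 2·4 + 4·3) = (36, 18, 23)
w2 = Pw1 = (5·36 + 7·18 + 1·23; 7·36 + 2·18 + 1·23; 3·36 + 2·18 + 4·23) = (329, 311, 236)
The requested component of w2 is 329.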